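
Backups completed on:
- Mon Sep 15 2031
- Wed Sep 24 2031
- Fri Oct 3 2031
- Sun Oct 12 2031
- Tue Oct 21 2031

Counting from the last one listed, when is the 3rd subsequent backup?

Mon Nov 17 2031

Gaps between consecutive events: 9, 9, 9, 9 days — a constant 9-day interval.
Tue Oct 21 2031 + 9 days = Thu Oct 30 2031.
Thu Oct 30 2031 + 9 days = Sat Nov 8 2031.
Sat Nov 8 2031 + 9 days = Mon Nov 17 2031.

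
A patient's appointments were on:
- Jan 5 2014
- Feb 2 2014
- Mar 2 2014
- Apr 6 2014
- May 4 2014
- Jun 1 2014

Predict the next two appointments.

Jul 6 2014, Aug 3 2014

All dates are Sundays, 28, 28, 35, 28, 28 days apart.
Specifically, the 1st Sunday of each month.
July 2014 — 1st Sunday is Jul 6 2014.
1st Sunday of August 2014: Aug 3 2014.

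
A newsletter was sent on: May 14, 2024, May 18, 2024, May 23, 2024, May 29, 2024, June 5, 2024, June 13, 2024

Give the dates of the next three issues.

Intervals are 4, 5, 6, 7, 8 days — an arithmetic progression with common difference 1.
Next gap: 9 days. June 13, 2024 + 9 days = June 22, 2024.
Next gap: 10 days. June 22, 2024 + 10 days = July 2, 2024.
Next gap: 11 days. July 2, 2024 + 11 days = July 13, 2024.

June 22, 2024; July 2, 2024; July 13, 2024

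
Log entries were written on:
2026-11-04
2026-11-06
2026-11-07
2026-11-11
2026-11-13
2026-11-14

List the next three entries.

2026-11-18, 2026-11-20, 2026-11-21

Gaps: 2, 1, 4, 2, 1 days — not constant, but cyclic with period 3.
The events fall on every Wednesday, Friday and Saturday.
Next Wednesday: 2026-11-18.
Next Friday: 2026-11-20.
The following Saturday is 2026-11-21.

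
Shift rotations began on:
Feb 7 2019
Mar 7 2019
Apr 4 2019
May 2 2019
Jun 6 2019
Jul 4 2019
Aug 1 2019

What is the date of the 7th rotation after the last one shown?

Gaps: 28, 28, 28, 35, 28, 28 days — a mix of 28 and 35. Every date is a Thursday.
Each is the 1st Thursday of its month.
September 2019 — 1st Thursday is Sep 5 2019.
1st Thursday of October 2019: Oct 3 2019.
November 2019 — 1st Thursday is Nov 7 2019.
1st Thursday of December 2019: Dec 5 2019.
January 2020 — 1st Thursday is Jan 2 2020.
February 2020 — 1st Thursday is Feb 6 2020.
March 2020 — 1st Thursday is Mar 5 2020.

Mar 5 2020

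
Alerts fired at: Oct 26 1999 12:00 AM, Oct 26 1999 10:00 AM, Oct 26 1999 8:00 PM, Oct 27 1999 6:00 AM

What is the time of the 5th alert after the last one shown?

Gaps: 10, 10, 10 hours — each event is 10 hours after the previous one.
Oct 27 1999 6:00 AM + 10 h = Oct 27 1999 4:00 PM.
Oct 27 1999 4:00 PM + 10 h = Oct 28 1999 2:00 AM.
Oct 28 1999 2:00 AM + 10 h = Oct 28 1999 12:00 PM.
Oct 28 1999 12:00 PM + 10 h = Oct 28 1999 10:00 PM.
Oct 28 1999 10:00 PM + 10 h = Oct 29 1999 8:00 AM.

Oct 29 1999 8:00 AM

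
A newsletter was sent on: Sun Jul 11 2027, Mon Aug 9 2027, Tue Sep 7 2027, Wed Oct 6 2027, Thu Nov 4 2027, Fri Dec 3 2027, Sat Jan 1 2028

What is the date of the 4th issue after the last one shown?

The spacing is 29, 29, 29, 29, 29, 29 days — always 29 days.
Sat Jan 1 2028 + 29 days = Sun Jan 30 2028.
Sun Jan 30 2028 + 29 days = Mon Feb 28 2028.
Mon Feb 28 2028 + 29 days = Tue Mar 28 2028.
Tue Mar 28 2028 + 29 days = Wed Apr 26 2028.

Wed Apr 26 2028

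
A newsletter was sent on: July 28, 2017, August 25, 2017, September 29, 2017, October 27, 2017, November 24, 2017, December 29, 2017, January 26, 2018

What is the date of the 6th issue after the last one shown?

July 27, 2018

Every date is a Friday; gaps 28, 35, 28, 28, 35, 28 days.
Each is the last Friday of its month (at least one falls on the 29th or later, ruling out '4th Friday').
February 2018 ends with Friday February 23, 2018.
March 2018 ends with Friday March 30, 2018.
April 2018 ends with Friday April 27, 2018.
May 2018 ends with Friday May 25, 2018.
Last Friday of June 2018: June 29, 2018.
July 2018 ends with Friday July 27, 2018.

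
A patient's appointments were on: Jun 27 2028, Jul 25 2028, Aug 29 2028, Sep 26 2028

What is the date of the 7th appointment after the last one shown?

Every date is a Tuesday; gaps 28, 35, 28 days.
Each is the last Tuesday of its month (at least one falls on the 29th or later, ruling out '4th Tuesday').
October 2028 ends with Tuesday Oct 31 2028.
Last Tuesday of November 2028: Nov 28 2028.
Last Tuesday of December 2028: Dec 26 2028.
Last Tuesday of January 2029: Jan 30 2029.
February 2029 ends with Tuesday Feb 27 2029.
Last Tuesday of March 2029: Mar 27 2029.
April 2029 ends with Tuesday Apr 24 2029.

Apr 24 2029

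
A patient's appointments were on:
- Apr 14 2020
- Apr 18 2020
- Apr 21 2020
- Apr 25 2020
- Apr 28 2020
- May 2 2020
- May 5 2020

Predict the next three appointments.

Every event lands on a Tuesday or Saturday (gaps cycle 4, 3, 4, 3, 4, 3).
So the schedule is: every Tuesday and Saturday.
The following Saturday is May 9 2020.
Next Tuesday: May 12 2020.
Next Saturday: May 16 2020.

May 9 2020, May 12 2020, May 16 2020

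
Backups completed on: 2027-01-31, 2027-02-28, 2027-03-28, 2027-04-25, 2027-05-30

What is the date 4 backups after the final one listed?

All Sundays; the gaps (28, 28, 28, 35) vary with month length.
This is the last Sunday of each month.
June 2027 ends with Sunday 2027-06-27.
July 2027 ends with Sunday 2027-07-25.
Last Sunday of August 2027: 2027-08-29.
Last Sunday of September 2027: 2027-09-26.

2027-09-26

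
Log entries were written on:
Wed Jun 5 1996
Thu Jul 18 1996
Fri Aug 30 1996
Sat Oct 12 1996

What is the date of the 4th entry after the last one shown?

Every event comes 43 days after the last (43, 43, 43).
Sat Oct 12 1996 + 43 days = Sun Nov 24 1996.
Sun Nov 24 1996 + 43 days = Mon Jan 6 1997.
Mon Jan 6 1997 + 43 days = Tue Feb 18 1997.
Tue Feb 18 1997 + 43 days = Wed Apr 2 1997.

Wed Apr 2 1997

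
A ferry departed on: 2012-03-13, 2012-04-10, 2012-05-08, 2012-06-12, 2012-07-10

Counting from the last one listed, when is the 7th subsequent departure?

These are Tuesdays at 28- or 35-day spacing (28, 28, 35, 28).
The pattern: 2nd Tuesday of the month.
2nd Tuesday of August 2012: 2012-08-14.
September 2012 — 2nd Tuesday is 2012-09-11.
2nd Tuesday of October 2012: 2012-10-09.
2nd Tuesday of November 2012: 2012-11-13.
December 2012 — 2nd Tuesday is 2012-12-11.
2nd Tuesday of January 2013: 2013-01-08.
2nd Tuesday of February 2013: 2013-02-12.

2013-02-12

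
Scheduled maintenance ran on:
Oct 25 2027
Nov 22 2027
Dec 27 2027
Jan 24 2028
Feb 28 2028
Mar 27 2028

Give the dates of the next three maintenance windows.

Apr 24 2028, May 22 2028, Jun 26 2028

Gaps: 28, 35, 28, 35, 28 days — a mix of 28 and 35. Every date is a Monday.
Each is the 4th Monday of its month.
April 2028 — 4th Monday is Apr 24 2028.
4th Monday of May 2028: May 22 2028.
June 2028 — 4th Monday is Jun 26 2028.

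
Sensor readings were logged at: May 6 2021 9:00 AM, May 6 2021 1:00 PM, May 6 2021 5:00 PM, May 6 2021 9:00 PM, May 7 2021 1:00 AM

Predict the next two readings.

The interval is a steady 4 hours (4, 4, 4, 4).
May 7 2021 1:00 AM + 4 h = May 7 2021 5:00 AM.
May 7 2021 5:00 AM + 4 h = May 7 2021 9:00 AM.

May 7 2021 5:00 AM, May 7 2021 9:00 AM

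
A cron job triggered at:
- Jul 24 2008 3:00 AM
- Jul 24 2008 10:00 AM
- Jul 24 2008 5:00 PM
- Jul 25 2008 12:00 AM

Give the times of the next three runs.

Gaps: 7, 7, 7 hours — each event is 7 hours after the previous one.
Jul 25 2008 12:00 AM + 7 h = Jul 25 2008 7:00 AM.
Jul 25 2008 7:00 AM + 7 h = Jul 25 2008 2:00 PM.
Jul 25 2008 2:00 PM + 7 h = Jul 25 2008 9:00 PM.

Jul 25 2008 7:00 AM, Jul 25 2008 2:00 PM, Jul 25 2008 9:00 PM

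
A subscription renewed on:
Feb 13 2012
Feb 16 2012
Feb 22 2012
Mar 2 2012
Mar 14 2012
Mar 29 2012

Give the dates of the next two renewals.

Gaps: 3, 6, 9, 12, 15 days — each gap is 3 larger than the previous one.
Next gap: 18 days. Mar 29 2012 + 18 days = Apr 16 2012.
Next gap: 21 days. Apr 16 2012 + 21 days = May 7 2012.

Apr 16 2012, May 7 2012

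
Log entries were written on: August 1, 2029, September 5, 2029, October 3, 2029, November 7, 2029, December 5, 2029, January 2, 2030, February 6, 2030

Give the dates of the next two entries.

All dates are Wednesdays, 35, 28, 35, 28, 28, 35 days apart.
Specifically, the 1st Wednesday of each month.
1st Wednesday of March 2030: March 6, 2030.
1st Wednesday of April 2030: April 3, 2030.

March 6, 2030; April 3, 2030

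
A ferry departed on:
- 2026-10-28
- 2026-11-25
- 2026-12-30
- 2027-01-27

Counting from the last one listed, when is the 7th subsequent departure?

Every date is a Wednesday; gaps 28, 35, 28 days.
Each is the last Wednesday of its month (at least one falls on the 29th or later, ruling out '4th Wednesday').
February 2027 ends with Wednesday 2027-02-24.
Last Wednesday of March 2027: 2027-03-31.
Last Wednesday of April 2027: 2027-04-28.
Last Wednesday of May 2027: 2027-05-26.
Last Wednesday of June 2027: 2027-06-30.
Last Wednesday of July 2027: 2027-07-28.
Last Wednesday of August 2027: 2027-08-25.

2027-08-25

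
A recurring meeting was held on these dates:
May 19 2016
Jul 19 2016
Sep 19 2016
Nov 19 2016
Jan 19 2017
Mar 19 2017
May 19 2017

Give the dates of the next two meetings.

Jul 19 2017, Sep 19 2017

The day-of-month is always 19 (61, 62, 61, 61, 59, 61 days between events).
So this recurs on the 19th of every 2 months.
Next: July 2017 → Jul 19 2017.
September 2017: Sep 19 2017.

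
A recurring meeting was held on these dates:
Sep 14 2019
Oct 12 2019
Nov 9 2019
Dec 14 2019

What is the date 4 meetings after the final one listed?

Apr 11 2020

Gaps: 28, 28, 35 days — a mix of 28 and 35. Every date is a Saturday.
Each is the 2nd Saturday of its month.
January 2020 — 2nd Saturday is Jan 11 2020.
2nd Saturday of February 2020: Feb 8 2020.
March 2020 — 2nd Saturday is Mar 14 2020.
2nd Saturday of April 2020: Apr 11 2020.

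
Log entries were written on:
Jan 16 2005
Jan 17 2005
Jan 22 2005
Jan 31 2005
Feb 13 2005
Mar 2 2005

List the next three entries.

Gaps: 1, 5, 9, 13, 17 days — each gap is 4 larger than the previous one.
Next gap: 21 days. Mar 2 2005 + 21 days = Mar 23 2005.
Next gap: 25 days. Mar 23 2005 + 25 days = Apr 17 2005.
Next gap: 29 days. Apr 17 2005 + 29 days = May 16 2005.

Mar 23 2005, Apr 17 2005, May 16 2005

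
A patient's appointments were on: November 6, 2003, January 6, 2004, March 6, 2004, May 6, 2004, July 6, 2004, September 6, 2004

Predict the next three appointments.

November 6, 2004; January 6, 2005; March 6, 2005

Each date is the 6th; the gaps (61, 60, 61, 61, 62) track the month lengths.
The rule is the 6th of every 2 months.
Next: November 2004 → November 6, 2004.
January 2005: January 6, 2005.
March 2005: March 6, 2005.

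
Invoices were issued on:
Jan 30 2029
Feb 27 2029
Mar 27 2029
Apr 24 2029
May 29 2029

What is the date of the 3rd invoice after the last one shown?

Aug 28 2029

These are Tuesdays with 28, 28, 28, 35-day gaps.
Each is the final Tuesday of its month — Jan 30 2029 is past the 28th, so '4th Tuesday' doesn't fit.
June 2029 ends with Tuesday Jun 26 2029.
July 2029 ends with Tuesday Jul 31 2029.
Last Tuesday of August 2029: Aug 28 2029.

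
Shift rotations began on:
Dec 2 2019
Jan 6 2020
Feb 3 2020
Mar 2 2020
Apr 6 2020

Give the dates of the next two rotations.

May 4 2020, Jun 1 2020

Gaps: 35, 28, 28, 35 days — a mix of 28 and 35. Every date is a Monday.
Each is the 1st Monday of its month.
May 2020 — 1st Monday is May 4 2020.
June 2020 — 1st Monday is Jun 1 2020.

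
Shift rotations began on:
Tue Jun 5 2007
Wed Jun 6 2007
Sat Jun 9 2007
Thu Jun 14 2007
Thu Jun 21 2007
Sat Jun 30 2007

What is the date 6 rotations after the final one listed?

Thu Oct 4 2007

Gaps: 1, 3, 5, 7, 9 days — each gap is 2 larger than the previous one.
Next gap: 11 days. Sat Jun 30 2007 + 11 days = Wed Jul 11 2007.
Next gap: 13 days. Wed Jul 11 2007 + 13 days = Tue Jul 24 2007.
Next gap: 15 days. Tue Jul 24 2007 + 15 days = Wed Aug 8 2007.
Next gap: 17 days. Wed Aug 8 2007 + 17 days = Sat Aug 25 2007.
Next gap: 19 days. Sat Aug 25 2007 + 19 days = Thu Sep 13 2007.
Next gap: 21 days. Thu Sep 13 2007 + 21 days = Thu Oct 4 2007.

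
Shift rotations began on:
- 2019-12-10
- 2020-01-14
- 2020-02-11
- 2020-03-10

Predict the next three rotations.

Gaps: 35, 28, 28 days — a mix of 28 and 35. Every date is a Tuesday.
Each is the 2nd Tuesday of its month.
April 2020 — 2nd Tuesday is 2020-04-14.
2nd Tuesday of May 2020: 2020-05-12.
2nd Tuesday of June 2020: 2020-06-09.

2020-04-14, 2020-05-12, 2020-06-09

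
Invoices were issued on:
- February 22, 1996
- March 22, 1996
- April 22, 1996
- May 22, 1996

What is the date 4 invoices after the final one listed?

September 22, 1996

The day-of-month is always 22 (29, 31, 30 days between events).
So this recurs on the 22nd of each month.
June 1996: June 22, 1996.
Next: July 1996 → July 22, 1996.
Next: August 1996 → August 22, 1996.
Next: September 1996 → September 22, 1996.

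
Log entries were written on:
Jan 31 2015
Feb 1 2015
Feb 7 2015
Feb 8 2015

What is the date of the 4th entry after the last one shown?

Feb 22 2015

Gaps: 1, 6, 1 days — not constant, but cyclic with period 2.
The events fall on every Saturday and Sunday.
The following Saturday is Feb 14 2015.
Next Sunday: Feb 15 2015.
The following Saturday is Feb 21 2015.
The following Sunday is Feb 22 2015.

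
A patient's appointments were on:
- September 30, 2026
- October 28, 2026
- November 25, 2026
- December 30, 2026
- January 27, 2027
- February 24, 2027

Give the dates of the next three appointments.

All Wednesdays; the gaps (28, 28, 35, 28, 28) vary with month length.
This is the last Wednesday of each month.
Last Wednesday of March 2027: March 31, 2027.
Last Wednesday of April 2027: April 28, 2027.
Last Wednesday of May 2027: May 26, 2027.

March 31, 2027; April 28, 2027; May 26, 2027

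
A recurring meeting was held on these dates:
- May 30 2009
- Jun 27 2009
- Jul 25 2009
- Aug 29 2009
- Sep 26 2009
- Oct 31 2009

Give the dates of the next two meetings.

Nov 28 2009, Dec 26 2009

Every date is a Saturday; gaps 28, 28, 35, 28, 35 days.
Each is the last Saturday of its month (at least one falls on the 29th or later, ruling out '4th Saturday').
Last Saturday of November 2009: Nov 28 2009.
December 2009 ends with Saturday Dec 26 2009.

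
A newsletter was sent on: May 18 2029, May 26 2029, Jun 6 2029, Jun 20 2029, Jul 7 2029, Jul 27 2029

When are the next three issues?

Gaps: 8, 11, 14, 17, 20 days — each gap is 3 larger than the previous one.
Next gap: 23 days. Jul 27 2029 + 23 days = Aug 19 2029.
Next gap: 26 days. Aug 19 2029 + 26 days = Sep 14 2029.
Next gap: 29 days. Sep 14 2029 + 29 days = Oct 13 2029.

Aug 19 2029, Sep 14 2029, Oct 13 2029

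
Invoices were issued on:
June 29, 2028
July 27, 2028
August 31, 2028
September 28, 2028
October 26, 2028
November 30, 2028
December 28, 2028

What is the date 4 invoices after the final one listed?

April 26, 2029

Every date is a Thursday; gaps 28, 35, 28, 28, 35, 28 days.
Each is the last Thursday of its month (at least one falls on the 29th or later, ruling out '4th Thursday').
Last Thursday of January 2029: January 25, 2029.
Last Thursday of February 2029: February 22, 2029.
March 2029 ends with Thursday March 29, 2029.
April 2029 ends with Thursday April 26, 2029.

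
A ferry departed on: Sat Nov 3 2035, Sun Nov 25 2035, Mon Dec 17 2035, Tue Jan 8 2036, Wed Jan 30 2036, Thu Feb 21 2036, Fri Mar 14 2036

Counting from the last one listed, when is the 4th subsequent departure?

Tue Jun 10 2036

Every event comes 22 days after the last (22, 22, 22, 22, 22, 22).
Fri Mar 14 2036 + 22 days = Sat Apr 5 2036.
Sat Apr 5 2036 + 22 days = Sun Apr 27 2036.
Sun Apr 27 2036 + 22 days = Mon May 19 2036.
Mon May 19 2036 + 22 days = Tue Jun 10 2036.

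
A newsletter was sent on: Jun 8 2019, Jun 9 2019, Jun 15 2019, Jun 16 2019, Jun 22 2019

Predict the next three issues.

Jun 23 2019, Jun 29 2019, Jun 30 2019

Gaps: 1, 6, 1, 6 days — not constant, but cyclic with period 2.
The events fall on every Saturday and Sunday.
Next Sunday: Jun 23 2019.
Next Saturday: Jun 29 2019.
Next Sunday: Jun 30 2019.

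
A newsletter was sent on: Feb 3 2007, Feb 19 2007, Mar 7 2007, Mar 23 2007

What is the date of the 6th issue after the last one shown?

Jun 27 2007

The spacing is 16, 16, 16 days — always 16 days.
Mar 23 2007 + 16 days = Apr 8 2007.
Apr 8 2007 + 16 days = Apr 24 2007.
Apr 24 2007 + 16 days = May 10 2007.
May 10 2007 + 16 days = May 26 2007.
May 26 2007 + 16 days = Jun 11 2007.
Jun 11 2007 + 16 days = Jun 27 2007.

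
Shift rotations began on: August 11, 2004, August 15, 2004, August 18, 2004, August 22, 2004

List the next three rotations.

The gap pattern 4, 3, 4 repeats every 2 events.
These are the Wednesdays and Sundays of each week.
Next Wednesday: August 25, 2004.
Next Sunday: August 29, 2004.
The following Wednesday is September 1, 2004.

August 25, 2004; August 29, 2004; September 1, 2004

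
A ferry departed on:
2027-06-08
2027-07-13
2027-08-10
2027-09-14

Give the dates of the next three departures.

2027-10-12, 2027-11-09, 2027-12-14

These are Tuesdays at 28- or 35-day spacing (35, 28, 35).
The pattern: 2nd Tuesday of the month.
2nd Tuesday of October 2027: 2027-10-12.
November 2027 — 2nd Tuesday is 2027-11-09.
2nd Tuesday of December 2027: 2027-12-14.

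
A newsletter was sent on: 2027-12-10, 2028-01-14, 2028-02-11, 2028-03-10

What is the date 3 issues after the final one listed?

2028-06-09

These are Fridays at 28- or 35-day spacing (35, 28, 28).
The pattern: 2nd Friday of the month.
2nd Friday of April 2028: 2028-04-14.
May 2028 — 2nd Friday is 2028-05-12.
June 2028 — 2nd Friday is 2028-06-09.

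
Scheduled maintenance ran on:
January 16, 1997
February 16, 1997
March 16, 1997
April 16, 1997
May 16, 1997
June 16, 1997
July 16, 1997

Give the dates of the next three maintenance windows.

August 16, 1997; September 16, 1997; October 16, 1997

Gaps: 31, 28, 31, 30, 31, 30 days — not constant. Every event is on the 16th of the month.
Pattern: the 16th of each month.
August 1997: August 16, 1997.
Next: September 1997 → September 16, 1997.
October 1997: October 16, 1997.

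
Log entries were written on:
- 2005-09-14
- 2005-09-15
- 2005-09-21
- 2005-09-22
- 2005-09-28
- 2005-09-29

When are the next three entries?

2005-10-05, 2005-10-06, 2005-10-12

The gap pattern 1, 6, 1, 6, 1 repeats every 2 events.
These are the Wednesdays and Thursdays of each week.
The following Wednesday is 2005-10-05.
Next Thursday: 2005-10-06.
The following Wednesday is 2005-10-12.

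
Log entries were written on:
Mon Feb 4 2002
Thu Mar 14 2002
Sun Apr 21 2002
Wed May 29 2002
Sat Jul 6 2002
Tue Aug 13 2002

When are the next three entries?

Every event comes 38 days after the last (38, 38, 38, 38, 38).
Tue Aug 13 2002 + 38 days = Fri Sep 20 2002.
Fri Sep 20 2002 + 38 days = Mon Oct 28 2002.
Mon Oct 28 2002 + 38 days = Thu Dec 5 2002.

Fri Sep 20 2002, Mon Oct 28 2002, Thu Dec 5 2002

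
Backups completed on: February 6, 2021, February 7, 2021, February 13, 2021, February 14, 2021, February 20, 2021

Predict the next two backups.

Every event lands on a Saturday or Sunday (gaps cycle 1, 6, 1, 6).
So the schedule is: every Saturday and Sunday.
The following Sunday is February 21, 2021.
The following Saturday is February 27, 2021.

February 21, 2021; February 27, 2021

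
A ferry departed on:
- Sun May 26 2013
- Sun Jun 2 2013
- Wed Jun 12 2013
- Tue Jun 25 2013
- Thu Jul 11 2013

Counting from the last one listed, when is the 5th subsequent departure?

Wed Nov 13 2013

Intervals are 7, 10, 13, 16 days — an arithmetic progression with common difference 3.
Next gap: 19 days. Thu Jul 11 2013 + 19 days = Tue Jul 30 2013.
Next gap: 22 days. Tue Jul 30 2013 + 22 days = Wed Aug 21 2013.
Next gap: 25 days. Wed Aug 21 2013 + 25 days = Sun Sep 15 2013.
Next gap: 28 days. Sun Sep 15 2013 + 28 days = Sun Oct 13 2013.
Next gap: 31 days. Sun Oct 13 2013 + 31 days = Wed Nov 13 2013.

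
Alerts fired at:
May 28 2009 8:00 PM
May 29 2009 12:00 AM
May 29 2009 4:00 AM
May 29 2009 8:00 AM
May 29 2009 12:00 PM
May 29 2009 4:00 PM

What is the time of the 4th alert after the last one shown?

May 30 2009 8:00 AM

The interval is a steady 4 hours (4, 4, 4, 4, 4).
May 29 2009 4:00 PM + 4 h = May 29 2009 8:00 PM.
May 29 2009 8:00 PM + 4 h = May 30 2009 12:00 AM.
May 30 2009 12:00 AM + 4 h = May 30 2009 4:00 AM.
May 30 2009 4:00 AM + 4 h = May 30 2009 8:00 AM.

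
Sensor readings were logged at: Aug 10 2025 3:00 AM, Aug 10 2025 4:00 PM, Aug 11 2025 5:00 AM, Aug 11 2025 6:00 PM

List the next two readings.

Spacing: 13, 13, 13 h — constant 13 h.
Aug 11 2025 6:00 PM + 13 h = Aug 12 2025 7:00 AM.
Aug 12 2025 7:00 AM + 13 h = Aug 12 2025 8:00 PM.

Aug 12 2025 7:00 AM, Aug 12 2025 8:00 PM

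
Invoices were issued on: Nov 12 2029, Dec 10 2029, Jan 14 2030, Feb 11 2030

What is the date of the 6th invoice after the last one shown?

All dates are Mondays, 28, 35, 28 days apart.
Specifically, the 2nd Monday of each month.
March 2030 — 2nd Monday is Mar 11 2030.
April 2030 — 2nd Monday is Apr 8 2030.
May 2030 — 2nd Monday is May 13 2030.
2nd Monday of June 2030: Jun 10 2030.
2nd Monday of July 2030: Jul 8 2030.
August 2030 — 2nd Monday is Aug 12 2030.

Aug 12 2030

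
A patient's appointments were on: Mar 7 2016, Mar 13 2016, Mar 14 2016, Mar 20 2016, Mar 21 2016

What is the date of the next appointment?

Mar 27 2016

Gaps: 6, 1, 6, 1 days — not constant, but cyclic with period 2.
The events fall on every Monday and Sunday.
Next Sunday: Mar 27 2016.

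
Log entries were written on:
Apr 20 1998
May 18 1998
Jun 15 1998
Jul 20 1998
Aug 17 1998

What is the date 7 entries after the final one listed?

All dates are Mondays, 28, 28, 35, 28 days apart.
Specifically, the 3rd Monday of each month.
3rd Monday of September 1998: Sep 21 1998.
October 1998 — 3rd Monday is Oct 19 1998.
November 1998 — 3rd Monday is Nov 16 1998.
3rd Monday of December 1998: Dec 21 1998.
January 1999 — 3rd Monday is Jan 18 1999.
February 1999 — 3rd Monday is Feb 15 1999.
March 1999 — 3rd Monday is Mar 15 1999.

Mar 15 1999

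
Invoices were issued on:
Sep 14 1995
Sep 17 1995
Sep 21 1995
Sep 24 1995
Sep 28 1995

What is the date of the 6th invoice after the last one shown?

The gap pattern 3, 4, 3, 4 repeats every 2 events.
These are the Thursdays and Sundays of each week.
The following Sunday is Oct 1 1995.
Next Thursday: Oct 5 1995.
The following Sunday is Oct 8 1995.
The following Thursday is Oct 12 1995.
Next Sunday: Oct 15 1995.
Next Thursday: Oct 19 1995.

Oct 19 1995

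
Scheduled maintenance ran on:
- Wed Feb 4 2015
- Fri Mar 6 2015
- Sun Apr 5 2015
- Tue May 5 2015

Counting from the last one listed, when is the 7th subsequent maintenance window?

The spacing is 30, 30, 30 days — always 30 days.
Tue May 5 2015 + 30 days = Thu Jun 4 2015.
Thu Jun 4 2015 + 30 days = Sat Jul 4 2015.
Sat Jul 4 2015 + 30 days = Mon Aug 3 2015.
Mon Aug 3 2015 + 30 days = Wed Sep 2 2015.
Wed Sep 2 2015 + 30 days = Fri Oct 2 2015.
Fri Oct 2 2015 + 30 days = Sun Nov 1 2015.
Sun Nov 1 2015 + 30 days = Tue Dec 1 2015.

Tue Dec 1 2015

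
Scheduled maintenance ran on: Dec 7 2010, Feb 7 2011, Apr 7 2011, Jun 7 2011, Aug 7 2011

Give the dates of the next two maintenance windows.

Gaps: 62, 59, 61, 61 days — not constant. Every event is on the 7th of the month.
Pattern: the 7th of every 2 months.
Next: October 2011 → Oct 7 2011.
December 2011: Dec 7 2011.

Oct 7 2011, Dec 7 2011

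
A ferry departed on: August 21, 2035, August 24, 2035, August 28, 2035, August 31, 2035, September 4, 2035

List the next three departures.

September 7, 2035; September 11, 2035; September 14, 2035

Gaps: 3, 4, 3, 4 days — not constant, but cyclic with period 2.
The events fall on every Tuesday and Friday.
Next Friday: September 7, 2035.
The following Tuesday is September 11, 2035.
Next Friday: September 14, 2035.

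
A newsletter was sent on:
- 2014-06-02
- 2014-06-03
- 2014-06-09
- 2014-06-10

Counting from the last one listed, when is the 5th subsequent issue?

2014-06-30

Gaps: 1, 6, 1 days — not constant, but cyclic with period 2.
The events fall on every Monday and Tuesday.
Next Monday: 2014-06-16.
Next Tuesday: 2014-06-17.
Next Monday: 2014-06-23.
The following Tuesday is 2014-06-24.
The following Monday is 2014-06-30.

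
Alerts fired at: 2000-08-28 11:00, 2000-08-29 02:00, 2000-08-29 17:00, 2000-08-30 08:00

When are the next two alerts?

Gaps: 15, 15, 15 hours — each event is 15 hours after the previous one.
2000-08-30 08:00 + 15 h = 2000-08-30 23:00.
2000-08-30 23:00 + 15 h = 2000-08-31 14:00.

2000-08-30 23:00, 2000-08-31 14:00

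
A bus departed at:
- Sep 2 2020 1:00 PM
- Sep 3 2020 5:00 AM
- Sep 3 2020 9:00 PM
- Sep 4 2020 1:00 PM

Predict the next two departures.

Gaps: 16, 16, 16 hours — each event is 16 hours after the previous one.
Sep 4 2020 1:00 PM + 16 h = Sep 5 2020 5:00 AM.
Sep 5 2020 5:00 AM + 16 h = Sep 5 2020 9:00 PM.

Sep 5 2020 5:00 AM, Sep 5 2020 9:00 PM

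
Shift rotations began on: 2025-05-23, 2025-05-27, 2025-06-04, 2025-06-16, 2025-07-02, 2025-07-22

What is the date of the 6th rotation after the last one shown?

2026-02-11

Intervals are 4, 8, 12, 16, 20 days — an arithmetic progression with common difference 4.
Next gap: 24 days. 2025-07-22 + 24 days = 2025-08-15.
Next gap: 28 days. 2025-08-15 + 28 days = 2025-09-12.
Next gap: 32 days. 2025-09-12 + 32 days = 2025-10-14.
Next gap: 36 days. 2025-10-14 + 36 days = 2025-11-19.
Next gap: 40 days. 2025-11-19 + 40 days = 2025-12-29.
Next gap: 44 days. 2025-12-29 + 44 days = 2026-02-11.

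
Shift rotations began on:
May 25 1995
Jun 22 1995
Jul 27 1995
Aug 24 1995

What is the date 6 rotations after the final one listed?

Feb 22 1996

These are Thursdays at 28- or 35-day spacing (28, 35, 28).
The pattern: 4th Thursday of the month.
4th Thursday of September 1995: Sep 28 1995.
October 1995 — 4th Thursday is Oct 26 1995.
4th Thursday of November 1995: Nov 23 1995.
December 1995 — 4th Thursday is Dec 28 1995.
January 1996 — 4th Thursday is Jan 25 1996.
February 1996 — 4th Thursday is Feb 22 1996.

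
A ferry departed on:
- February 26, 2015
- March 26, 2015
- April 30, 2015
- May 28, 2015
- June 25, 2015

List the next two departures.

Every date is a Thursday; gaps 28, 35, 28, 28 days.
Each is the last Thursday of its month (at least one falls on the 29th or later, ruling out '4th Thursday').
July 2015 ends with Thursday July 30, 2015.
Last Thursday of August 2015: August 27, 2015.

July 30, 2015; August 27, 2015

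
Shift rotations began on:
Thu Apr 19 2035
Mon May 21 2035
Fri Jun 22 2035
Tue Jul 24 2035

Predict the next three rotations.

The spacing is 32, 32, 32 days — always 32 days.
Tue Jul 24 2035 + 32 days = Sat Aug 25 2035.
Sat Aug 25 2035 + 32 days = Wed Sep 26 2035.
Wed Sep 26 2035 + 32 days = Sun Oct 28 2035.

Sat Aug 25 2035, Wed Sep 26 2035, Sun Oct 28 2035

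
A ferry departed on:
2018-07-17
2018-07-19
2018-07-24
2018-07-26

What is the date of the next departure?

2018-07-31

Every event lands on a Tuesday or Thursday (gaps cycle 2, 5, 2).
So the schedule is: every Tuesday and Thursday.
Next Tuesday: 2018-07-31.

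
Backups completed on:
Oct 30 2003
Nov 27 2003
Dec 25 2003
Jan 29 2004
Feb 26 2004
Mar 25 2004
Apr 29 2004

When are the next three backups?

All Thursdays; the gaps (28, 28, 35, 28, 28, 35) vary with month length.
This is the last Thursday of each month.
Last Thursday of May 2004: May 27 2004.
June 2004 ends with Thursday Jun 24 2004.
Last Thursday of July 2004: Jul 29 2004.

May 27 2004, Jun 24 2004, Jul 29 2004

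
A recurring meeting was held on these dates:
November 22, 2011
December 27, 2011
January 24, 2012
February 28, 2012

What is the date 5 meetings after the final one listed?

July 24, 2012

All dates are Tuesdays, 35, 28, 35 days apart.
Specifically, the 4th Tuesday of each month.
March 2012 — 4th Tuesday is March 27, 2012.
April 2012 — 4th Tuesday is April 24, 2012.
May 2012 — 4th Tuesday is May 22, 2012.
4th Tuesday of June 2012: June 26, 2012.
July 2012 — 4th Tuesday is July 24, 2012.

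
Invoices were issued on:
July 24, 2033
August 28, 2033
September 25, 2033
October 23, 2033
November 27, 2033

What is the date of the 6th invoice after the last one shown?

These are Sundays at 28- or 35-day spacing (35, 28, 28, 35).
The pattern: 4th Sunday of the month.
December 2033 — 4th Sunday is December 25, 2033.
January 2034 — 4th Sunday is January 22, 2034.
February 2034 — 4th Sunday is February 26, 2034.
4th Sunday of March 2034: March 26, 2034.
4th Sunday of April 2034: April 23, 2034.
May 2034 — 4th Sunday is May 28, 2034.

May 28, 2034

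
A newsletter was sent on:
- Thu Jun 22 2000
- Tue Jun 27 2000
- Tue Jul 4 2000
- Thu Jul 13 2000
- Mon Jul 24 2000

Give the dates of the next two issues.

Intervals are 5, 7, 9, 11 days — an arithmetic progression with common difference 2.
Next gap: 13 days. Mon Jul 24 2000 + 13 days = Sun Aug 6 2000.
Next gap: 15 days. Sun Aug 6 2000 + 15 days = Mon Aug 21 2000.

Sun Aug 6 2000, Mon Aug 21 2000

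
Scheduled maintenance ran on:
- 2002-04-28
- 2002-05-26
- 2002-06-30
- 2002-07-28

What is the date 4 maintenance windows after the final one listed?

2002-11-24

Every date is a Sunday; gaps 28, 35, 28 days.
Each is the last Sunday of its month (at least one falls on the 29th or later, ruling out '4th Sunday').
August 2002 ends with Sunday 2002-08-25.
September 2002 ends with Sunday 2002-09-29.
October 2002 ends with Sunday 2002-10-27.
November 2002 ends with Sunday 2002-11-24.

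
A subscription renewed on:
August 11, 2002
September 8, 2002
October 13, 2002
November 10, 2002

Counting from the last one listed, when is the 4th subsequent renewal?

All dates are Sundays, 28, 35, 28 days apart.
Specifically, the 2nd Sunday of each month.
2nd Sunday of December 2002: December 8, 2002.
2nd Sunday of January 2003: January 12, 2003.
February 2003 — 2nd Sunday is February 9, 2003.
March 2003 — 2nd Sunday is March 9, 2003.

March 9, 2003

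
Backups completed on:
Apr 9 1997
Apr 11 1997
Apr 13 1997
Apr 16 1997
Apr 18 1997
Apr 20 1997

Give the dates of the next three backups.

The gap pattern 2, 2, 3, 2, 2 repeats every 3 events.
These are the Wednesdays, Fridays and Sundays of each week.
The following Wednesday is Apr 23 1997.
The following Friday is Apr 25 1997.
The following Sunday is Apr 27 1997.

Apr 23 1997, Apr 25 1997, Apr 27 1997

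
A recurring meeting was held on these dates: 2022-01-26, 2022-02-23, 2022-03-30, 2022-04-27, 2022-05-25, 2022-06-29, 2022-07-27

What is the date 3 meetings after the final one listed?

2022-10-26

These are Wednesdays with 28, 35, 28, 28, 35, 28-day gaps.
Each is the final Wednesday of its month — 2022-03-30 is past the 28th, so '4th Wednesday' doesn't fit.
Last Wednesday of August 2022: 2022-08-31.
September 2022 ends with Wednesday 2022-09-28.
Last Wednesday of October 2022: 2022-10-26.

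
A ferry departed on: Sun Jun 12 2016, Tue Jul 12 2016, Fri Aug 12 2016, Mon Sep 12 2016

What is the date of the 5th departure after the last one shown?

Each date is the 12th; the gaps (30, 31, 31) track the month lengths.
The rule is the 12th of each month.
Next: October 2016 → Wed Oct 12 2016.
Next: November 2016 → Sat Nov 12 2016.
December 2016: Mon Dec 12 2016.
Next: January 2017 → Thu Jan 12 2017.
February 2017: Sun Feb 12 2017.

Sun Feb 12 2017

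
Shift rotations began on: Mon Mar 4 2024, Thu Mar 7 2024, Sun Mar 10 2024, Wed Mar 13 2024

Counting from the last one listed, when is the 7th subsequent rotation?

The spacing is 3, 3, 3 days — always 3 days.
Wed Mar 13 2024 + 3 days = Sat Mar 16 2024.
Sat Mar 16 2024 + 3 days = Tue Mar 19 2024.
Tue Mar 19 2024 + 3 days = Fri Mar 22 2024.
Fri Mar 22 2024 + 3 days = Mon Mar 25 2024.
Mon Mar 25 2024 + 3 days = Thu Mar 28 2024.
Thu Mar 28 2024 + 3 days = Sun Mar 31 2024.
Sun Mar 31 2024 + 3 days = Wed Apr 3 2024.

Wed Apr 3 2024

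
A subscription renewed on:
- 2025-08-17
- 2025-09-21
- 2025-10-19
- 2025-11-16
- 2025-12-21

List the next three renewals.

All dates are Sundays, 35, 28, 28, 35 days apart.
Specifically, the 3rd Sunday of each month.
January 2026 — 3rd Sunday is 2026-01-18.
February 2026 — 3rd Sunday is 2026-02-15.
March 2026 — 3rd Sunday is 2026-03-15.

2026-01-18, 2026-02-15, 2026-03-15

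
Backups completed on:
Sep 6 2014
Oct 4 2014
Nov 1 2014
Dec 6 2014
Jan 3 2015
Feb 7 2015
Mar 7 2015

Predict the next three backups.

Apr 4 2015, May 2 2015, Jun 6 2015

All dates are Saturdays, 28, 28, 35, 28, 35, 28 days apart.
Specifically, the 1st Saturday of each month.
April 2015 — 1st Saturday is Apr 4 2015.
1st Saturday of May 2015: May 2 2015.
1st Saturday of June 2015: Jun 6 2015.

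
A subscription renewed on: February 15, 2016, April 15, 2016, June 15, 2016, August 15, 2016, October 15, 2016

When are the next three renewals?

Each date is the 15th; the gaps (60, 61, 61, 61) track the month lengths.
The rule is the 15th of every 2 months.
Next: December 2016 → December 15, 2016.
Next: February 2017 → February 15, 2017.
Next: April 2017 → April 15, 2017.

December 15, 2016; February 15, 2017; April 15, 2017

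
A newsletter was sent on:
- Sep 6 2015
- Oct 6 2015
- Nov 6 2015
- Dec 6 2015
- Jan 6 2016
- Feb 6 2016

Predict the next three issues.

Each date is the 6th; the gaps (30, 31, 30, 31, 31) track the month lengths.
The rule is the 6th of each month.
March 2016: Mar 6 2016.
Next: April 2016 → Apr 6 2016.
May 2016: May 6 2016.

Mar 6 2016, Apr 6 2016, May 6 2016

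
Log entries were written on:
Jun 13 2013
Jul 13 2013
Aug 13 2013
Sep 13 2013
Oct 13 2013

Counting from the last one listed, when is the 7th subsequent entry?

May 13 2014

Gaps: 30, 31, 31, 30 days — not constant. Every event is on the 13th of the month.
Pattern: the 13th of each month.
Next: November 2013 → Nov 13 2013.
December 2013: Dec 13 2013.
January 2014: Jan 13 2014.
February 2014: Feb 13 2014.
Next: March 2014 → Mar 13 2014.
April 2014: Apr 13 2014.
Next: May 2014 → May 13 2014.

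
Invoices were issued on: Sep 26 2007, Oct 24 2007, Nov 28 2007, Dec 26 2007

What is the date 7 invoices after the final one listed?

Jul 23 2008

These are Wednesdays at 28- or 35-day spacing (28, 35, 28).
The pattern: 4th Wednesday of the month.
4th Wednesday of January 2008: Jan 23 2008.
4th Wednesday of February 2008: Feb 27 2008.
4th Wednesday of March 2008: Mar 26 2008.
April 2008 — 4th Wednesday is Apr 23 2008.
May 2008 — 4th Wednesday is May 28 2008.
June 2008 — 4th Wednesday is Jun 25 2008.
July 2008 — 4th Wednesday is Jul 23 2008.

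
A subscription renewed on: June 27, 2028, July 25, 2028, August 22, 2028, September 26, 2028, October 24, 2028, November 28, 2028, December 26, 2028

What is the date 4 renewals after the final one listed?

April 24, 2029

Gaps: 28, 28, 35, 28, 35, 28 days — a mix of 28 and 35. Every date is a Tuesday.
Each is the 4th Tuesday of its month.
4th Tuesday of January 2029: January 23, 2029.
4th Tuesday of February 2029: February 27, 2029.
4th Tuesday of March 2029: March 27, 2029.
April 2029 — 4th Tuesday is April 24, 2029.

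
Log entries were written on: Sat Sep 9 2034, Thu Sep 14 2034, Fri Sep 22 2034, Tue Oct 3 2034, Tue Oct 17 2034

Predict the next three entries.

The spacing grows by 3 each time: 5, 8, 11, 14 days.
Next gap: 17 days. Tue Oct 17 2034 + 17 days = Fri Nov 3 2034.
Next gap: 20 days. Fri Nov 3 2034 + 20 days = Thu Nov 23 2034.
Next gap: 23 days. Thu Nov 23 2034 + 23 days = Sat Dec 16 2034.

Fri Nov 3 2034, Thu Nov 23 2034, Sat Dec 16 2034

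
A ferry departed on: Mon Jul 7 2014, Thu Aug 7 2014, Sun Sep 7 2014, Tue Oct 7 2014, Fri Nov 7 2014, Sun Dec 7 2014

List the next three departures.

Wed Jan 7 2015, Sat Feb 7 2015, Sat Mar 7 2015

Each date is the 7th; the gaps (31, 31, 30, 31, 30) track the month lengths.
The rule is the 7th of each month.
Next: January 2015 → Wed Jan 7 2015.
February 2015: Sat Feb 7 2015.
Next: March 2015 → Sat Mar 7 2015.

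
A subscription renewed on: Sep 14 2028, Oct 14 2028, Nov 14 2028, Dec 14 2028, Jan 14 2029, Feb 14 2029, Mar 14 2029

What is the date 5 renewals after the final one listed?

Aug 14 2029

Gaps: 30, 31, 30, 31, 31, 28 days — not constant. Every event is on the 14th of the month.
Pattern: the 14th of each month.
April 2029: Apr 14 2029.
Next: May 2029 → May 14 2029.
June 2029: Jun 14 2029.
July 2029: Jul 14 2029.
August 2029: Aug 14 2029.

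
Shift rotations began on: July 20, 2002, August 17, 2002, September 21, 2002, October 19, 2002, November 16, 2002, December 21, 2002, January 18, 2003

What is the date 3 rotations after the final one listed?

April 19, 2003

These are Saturdays at 28- or 35-day spacing (28, 35, 28, 28, 35, 28).
The pattern: 3rd Saturday of the month.
3rd Saturday of February 2003: February 15, 2003.
March 2003 — 3rd Saturday is March 15, 2003.
3rd Saturday of April 2003: April 19, 2003.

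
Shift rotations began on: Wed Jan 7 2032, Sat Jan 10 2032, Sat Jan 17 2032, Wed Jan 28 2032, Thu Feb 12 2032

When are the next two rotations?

Gaps: 3, 7, 11, 15 days — each gap is 4 larger than the previous one.
Next gap: 19 days. Thu Feb 12 2032 + 19 days = Tue Mar 2 2032.
Next gap: 23 days. Tue Mar 2 2032 + 23 days = Thu Mar 25 2032.

Tue Mar 2 2032, Thu Mar 25 2032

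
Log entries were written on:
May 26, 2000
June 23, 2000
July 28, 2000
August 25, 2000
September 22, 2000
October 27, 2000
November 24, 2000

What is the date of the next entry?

December 22, 2000

These are Fridays at 28- or 35-day spacing (28, 35, 28, 28, 35, 28).
The pattern: 4th Friday of the month.
4th Friday of December 2000: December 22, 2000.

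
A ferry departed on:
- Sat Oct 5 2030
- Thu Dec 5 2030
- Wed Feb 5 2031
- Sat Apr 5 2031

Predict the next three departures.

The day-of-month is always 5 (61, 62, 59 days between events).
So this recurs on the 5th of every 2 months.
June 2031: Thu Jun 5 2031.
Next: August 2031 → Tue Aug 5 2031.
Next: October 2031 → Sun Oct 5 2031.

Thu Jun 5 2031, Tue Aug 5 2031, Sun Oct 5 2031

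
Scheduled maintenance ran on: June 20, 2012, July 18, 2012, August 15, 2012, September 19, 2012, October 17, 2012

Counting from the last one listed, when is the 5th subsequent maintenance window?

All dates are Wednesdays, 28, 28, 35, 28 days apart.
Specifically, the 3rd Wednesday of each month.
November 2012 — 3rd Wednesday is November 21, 2012.
December 2012 — 3rd Wednesday is December 19, 2012.
3rd Wednesday of January 2013: January 16, 2013.
February 2013 — 3rd Wednesday is February 20, 2013.
March 2013 — 3rd Wednesday is March 20, 2013.

March 20, 2013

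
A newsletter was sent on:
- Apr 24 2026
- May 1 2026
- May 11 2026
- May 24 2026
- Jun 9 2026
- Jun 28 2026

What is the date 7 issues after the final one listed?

The spacing grows by 3 each time: 7, 10, 13, 16, 19 days.
Next gap: 22 days. Jun 28 2026 + 22 days = Jul 20 2026.
Next gap: 25 days. Jul 20 2026 + 25 days = Aug 14 2026.
Next gap: 28 days. Aug 14 2026 + 28 days = Sep 11 2026.
Next gap: 31 days. Sep 11 2026 + 31 days = Oct 12 2026.
Next gap: 34 days. Oct 12 2026 + 34 days = Nov 15 2026.
Next gap: 37 days. Nov 15 2026 + 37 days = Dec 22 2026.
Next gap: 40 days. Dec 22 2026 + 40 days = Jan 31 2027.

Jan 31 2027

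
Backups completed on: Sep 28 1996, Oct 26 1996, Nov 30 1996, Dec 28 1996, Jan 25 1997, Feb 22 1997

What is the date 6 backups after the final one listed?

Aug 30 1997

Every date is a Saturday; gaps 28, 35, 28, 28, 28 days.
Each is the last Saturday of its month (at least one falls on the 29th or later, ruling out '4th Saturday').
Last Saturday of March 1997: Mar 29 1997.
April 1997 ends with Saturday Apr 26 1997.
May 1997 ends with Saturday May 31 1997.
Last Saturday of June 1997: Jun 28 1997.
Last Saturday of July 1997: Jul 26 1997.
August 1997 ends with Saturday Aug 30 1997.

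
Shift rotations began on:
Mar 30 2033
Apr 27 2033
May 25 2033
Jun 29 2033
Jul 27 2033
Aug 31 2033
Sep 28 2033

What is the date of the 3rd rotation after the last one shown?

Dec 28 2033

All Wednesdays; the gaps (28, 28, 35, 28, 35, 28) vary with month length.
This is the last Wednesday of each month.
Last Wednesday of October 2033: Oct 26 2033.
Last Wednesday of November 2033: Nov 30 2033.
December 2033 ends with Wednesday Dec 28 2033.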